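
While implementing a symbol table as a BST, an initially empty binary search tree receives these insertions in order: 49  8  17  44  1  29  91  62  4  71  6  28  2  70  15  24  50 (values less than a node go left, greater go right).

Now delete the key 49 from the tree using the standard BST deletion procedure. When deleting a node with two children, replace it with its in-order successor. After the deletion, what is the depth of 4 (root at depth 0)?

3

Insert 49: tree is empty, so 49 becomes the root.
Insert 8: 8 < 49 → go left. Place as left child of 49.
Insert 17: 17 < 49 → go left; 17 > 8 → go right. Place as right child of 8.
Insert 44: 44 < 49 → go left; 44 > 8 → go right; 44 > 17 → go right. Place as right child of 17.
Insert 1: 1 < 49 → go left; 1 < 8 → go left. Place as left child of 8.
Insert 29: 29 < 49 → go left; 29 > 8 → go right; 29 > 17 → go right; 29 < 44 → go left. Place as left child of 44.
Insert 91: 91 > 49 → go right. Place as right child of 49.
Insert 62: 62 > 49 → go right; 62 < 91 → go left. Place as left child of 91.
Insert 4: 4 < 49 → go left; 4 < 8 → go left; 4 > 1 → go right. Place as right child of 1.
Insert 71: 71 > 49 → go right; 71 < 91 → go left; 71 > 62 → go right. Place as right child of 62.
Insert 6: 6 < 49 → go left; 6 < 8 → go left; 6 > 1 → go right; 6 > 4 → go right. Place as right child of 4.
Insert 28: 28 < 49 → go left; 28 > 8 → go right; 28 > 17 → go right; 28 < 44 → go left; 28 < 29 → go left. Place as left child of 29.
Insert 2: 2 < 49 → go left; 2 < 8 → go left; 2 > 1 → go right; 2 < 4 → go left. Place as left child of 4.
Insert 70: 70 > 49 → go right; 70 < 91 → go left; 70 > 62 → go right; 70 < 71 → go left. Place as left child of 71.
Insert 15: 15 < 49 → go left; 15 > 8 → go right; 15 < 17 → go left. Place as left child of 17.
Insert 24: 24 < 49 → go left; 24 > 8 → go right; 24 > 17 → go right; 24 < 44 → go left; 24 < 29 → go left; 24 < 28 → go left. Place as left child of 28.
Insert 50: 50 > 49 → go right; 50 < 91 → go left; 50 < 62 → go left. Place as left child of 62.

Delete 49 (two children — replace with in-order successor).
After deletion, path to 4: 50 → 8 → 1 → 4.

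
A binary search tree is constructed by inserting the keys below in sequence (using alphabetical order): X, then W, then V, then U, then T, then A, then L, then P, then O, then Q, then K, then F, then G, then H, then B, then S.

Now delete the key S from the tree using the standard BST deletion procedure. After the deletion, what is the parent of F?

K

Insert X: tree is empty, so X becomes the root.
Insert W: W < X → go left. Place as left child of X.
Insert V: V < X → go left; V < W → go left. Place as left child of W.
Insert U: U < X → go left; U < W → go left; U < V → go left. Place as left child of V.
Insert T: T < X → go left; T < W → go left; T < V → go left; T < U → go left. Place as left child of U.
Insert A: A < X → go left; A < W → go left; A < V → go left; A < U → go left; A < T → go left. Place as left child of T.
Insert L: L < X → go left; L < W → go left; L < V → go left; L < U → go left; L < T → go left; L > A → go right. Place as right child of A.
Insert P: P < X → go left; P < W → go left; P < V → go left; P < U → go left; P < T → go left; P > A → go right; P > L → go right. Place as right child of L.
Insert O: O < X → go left; O < W → go left; O < V → go left; O < U → go left; O < T → go left; O > A → go right; O > L → go right; O < P → go left. Place as left child of P.
Insert Q: Q < X → go left; Q < W → go left; Q < V → go left; Q < U → go left; Q < T → go left; Q > A → go right; Q > L → go right; Q > P → go right. Place as right child of P.
Insert K: K < X → go left; K < W → go left; K < V → go left; K < U → go left; K < T → go left; K > A → go right; K < L → go left. Place as left child of L.
Insert F: F < X → go left; F < W → go left; F < V → go left; F < U → go left; F < T → go left; F > A → go right; F < L → go left; F < K → go left. Place as left child of K.
Insert G: G < X → go left; G < W → go left; G < V → go left; G < U → go left; G < T → go left; G > A → go right; G < L → go left; G < K → go left; G > F → go right. Place as right child of F.
Insert H: H < X → go left; H < W → go left; H < V → go left; H < U → go left; H < T → go left; H > A → go right; H < L → go left; H < K → go left; H > F → go right; H > G → go right. Place as right child of G.
Insert B: B < X → go left; B < W → go left; B < V → go left; B < U → go left; B < T → go left; B > A → go right; B < L → go left; B < K → go left; B < F → go left. Place as left child of F.
Insert S: S < X → go left; S < W → go left; S < V → go left; S < U → go left; S < T → go left; S > A → go right; S > L → go right; S > P → go right; S > Q → go right. Place as right child of Q.

Delete S (at most one child — splice it out).
After deletion, F's parent is K.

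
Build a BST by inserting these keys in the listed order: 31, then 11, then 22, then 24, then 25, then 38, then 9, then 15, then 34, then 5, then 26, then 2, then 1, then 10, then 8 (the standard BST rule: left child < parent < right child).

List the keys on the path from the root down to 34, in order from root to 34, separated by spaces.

Insert 31: tree is empty, so 31 becomes the root.
Insert 11: 11 < 31 → go left. Place as left child of 31.
Insert 22: 22 < 31 → go left; 22 > 11 → go right. Place as right child of 11.
Insert 24: 24 < 31 → go left; 24 > 11 → go right; 24 > 22 → go right. Place as right child of 22.
Insert 25: 25 < 31 → go left; 25 > 11 → go right; 25 > 22 → go right; 25 > 24 → go right. Place as right child of 24.
Insert 38: 38 > 31 → go right. Place as right child of 31.
Insert 9: 9 < 31 → go left; 9 < 11 → go left. Place as left child of 11.
Insert 15: 15 < 31 → go left; 15 > 11 → go right; 15 < 22 → go left. Place as left child of 22.
Insert 34: 34 > 31 → go right; 34 < 38 → go left. Place as left child of 38.
Insert 5: 5 < 31 → go left; 5 < 11 → go left; 5 < 9 → go left. Place as left child of 9.
Insert 26: 26 < 31 → go left; 26 > 11 → go right; 26 > 22 → go right; 26 > 24 → go right; 26 > 25 → go right. Place as right child of 25.
Insert 2: 2 < 31 → go left; 2 < 11 → go left; 2 < 9 → go left; 2 < 5 → go left. Place as left child of 5.
Insert 1: 1 < 31 → go left; 1 < 11 → go left; 1 < 9 → go left; 1 < 5 → go left; 1 < 2 → go left. Place as left child of 2.
Insert 10: 10 < 31 → go left; 10 < 11 → go left; 10 > 9 → go right. Place as right child of 9.
Insert 8: 8 < 31 → go left; 8 < 11 → go left; 8 < 9 → go left; 8 > 5 → go right. Place as right child of 5.

31 38 34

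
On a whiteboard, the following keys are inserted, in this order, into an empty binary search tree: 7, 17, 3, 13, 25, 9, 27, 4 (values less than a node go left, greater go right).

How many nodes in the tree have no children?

3

Insert 7: tree is empty, so 7 becomes the root.
Insert 17: 17 > 7 → go right. Place as right child of 7.
Insert 3: 3 < 7 → go left. Place as left child of 7.
Insert 13: 13 > 7 → go right; 13 < 17 → go left. Place as left child of 17.
Insert 25: 25 > 7 → go right; 25 > 17 → go right. Place as right child of 17.
Insert 9: 9 > 7 → go right; 9 < 17 → go left; 9 < 13 → go left. Place as left child of 13.
Insert 27: 27 > 7 → go right; 27 > 17 → go right; 27 > 25 → go right. Place as right child of 25.
Insert 4: 4 < 7 → go left; 4 > 3 → go right. Place as right child of 3.

Leaves: 4, 9, 27 — 3 in total.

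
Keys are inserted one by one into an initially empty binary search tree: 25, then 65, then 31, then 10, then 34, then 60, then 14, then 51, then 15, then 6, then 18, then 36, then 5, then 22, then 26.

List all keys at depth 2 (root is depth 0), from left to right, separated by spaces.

6 14 31

Insert 25: tree is empty, so 25 becomes the root.
Insert 65: 65 > 25 → go right. Place as right child of 25.
Insert 31: 31 > 25 → go right; 31 < 65 → go left. Place as left child of 65.
Insert 10: 10 < 25 → go left. Place as left child of 25.
Insert 34: 34 > 25 → go right; 34 < 65 → go left; 34 > 31 → go right. Place as right child of 31.
Insert 60: 60 > 25 → go right; 60 < 65 → go left; 60 > 31 → go right; 60 > 34 → go right. Place as right child of 34.
Insert 14: 14 < 25 → go left; 14 > 10 → go right. Place as right child of 10.
Insert 51: 51 > 25 → go right; 51 < 65 → go left; 51 > 31 → go right; 51 > 34 → go right; 51 < 60 → go left. Place as left child of 60.
Insert 15: 15 < 25 → go left; 15 > 10 → go right; 15 > 14 → go right. Place as right child of 14.
Insert 6: 6 < 25 → go left; 6 < 10 → go left. Place as left child of 10.
Insert 18: 18 < 25 → go left; 18 > 10 → go right; 18 > 14 → go right; 18 > 15 → go right. Place as right child of 15.
Insert 36: 36 > 25 → go right; 36 < 65 → go left; 36 > 31 → go right; 36 > 34 → go right; 36 < 60 → go left; 36 < 51 → go left. Place as left child of 51.
Insert 5: 5 < 25 → go left; 5 < 10 → go left; 5 < 6 → go left. Place as left child of 6.
Insert 22: 22 < 25 → go left; 22 > 10 → go right; 22 > 14 → go right; 22 > 15 → go right; 22 > 18 → go right. Place as right child of 18.
Insert 26: 26 > 25 → go right; 26 < 65 → go left; 26 < 31 → go left. Place as left child of 31.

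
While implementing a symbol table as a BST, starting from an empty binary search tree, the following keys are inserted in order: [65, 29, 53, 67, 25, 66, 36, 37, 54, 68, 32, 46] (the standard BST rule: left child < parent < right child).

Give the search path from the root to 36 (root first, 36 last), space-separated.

65: root
29: left child of 65 (depth 1)
53: right child of 29 (depth 2)
67: right child of 65 (depth 1)
25: left child of 29 (depth 2)
66: left child of 67 (depth 2)
36: left child of 53 (depth 3)
37: right child of 36 (depth 4)
54: right child of 53 (depth 3)
68: right child of 67 (depth 2)
32: left child of 36 (depth 4)
46: right child of 37 (depth 5)

65 29 53 36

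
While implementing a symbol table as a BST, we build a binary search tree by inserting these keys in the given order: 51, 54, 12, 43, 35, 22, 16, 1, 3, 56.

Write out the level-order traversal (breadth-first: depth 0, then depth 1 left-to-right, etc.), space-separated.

51: root
54: right child of 51 (depth 1)
12: left child of 51 (depth 1)
43: right child of 12 (depth 2)
35: left child of 43 (depth 3)
22: left child of 35 (depth 4)
16: left child of 22 (depth 5)
1: left child of 12 (depth 2)
3: right child of 1 (depth 3)
56: right child of 54 (depth 2)

51 12 54 1 43 56 3 35 22 16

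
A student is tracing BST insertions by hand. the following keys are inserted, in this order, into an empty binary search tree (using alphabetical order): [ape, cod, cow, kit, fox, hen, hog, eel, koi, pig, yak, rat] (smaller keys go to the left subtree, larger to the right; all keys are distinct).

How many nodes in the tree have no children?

Insert ape: tree is empty, so ape becomes the root.
Insert cod: cod > ape → go right. Place as right child of ape.
Insert cow: cow > ape → go right; cow > cod → go right. Place as right child of cod.
Insert kit: kit > ape → go right; kit > cod → go right; kit > cow → go right. Place as right child of cow.
Insert fox: fox > ape → go right; fox > cod → go right; fox > cow → go right; fox < kit → go left. Place as left child of kit.
Insert hen: hen > ape → go right; hen > cod → go right; hen > cow → go right; hen < kit → go left; hen > fox → go right. Place as right child of fox.
Insert hog: hog > ape → go right; hog > cod → go right; hog > cow → go right; hog < kit → go left; hog > fox → go right; hog > hen → go right. Place as right child of hen.
Insert eel: eel > ape → go right; eel > cod → go right; eel > cow → go right; eel < kit → go left; eel < fox → go left. Place as left child of fox.
Insert koi: koi > ape → go right; koi > cod → go right; koi > cow → go right; koi > kit → go right. Place as right child of kit.
Insert pig: pig > ape → go right; pig > cod → go right; pig > cow → go right; pig > kit → go right; pig > koi → go right. Place as right child of koi.
Insert yak: yak > ape → go right; yak > cod → go right; yak > cow → go right; yak > kit → go right; yak > koi → go right; yak > pig → go right. Place as right child of pig.
Insert rat: rat > ape → go right; rat > cod → go right; rat > cow → go right; rat > kit → go right; rat > koi → go right; rat > pig → go right; rat < yak → go left. Place as left child of yak.

Leaves: eel, hog, rat — 3 in total.

3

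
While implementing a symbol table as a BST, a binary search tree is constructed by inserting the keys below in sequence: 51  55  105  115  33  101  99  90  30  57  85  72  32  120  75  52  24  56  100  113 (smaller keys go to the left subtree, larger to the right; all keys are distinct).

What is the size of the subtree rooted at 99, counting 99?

51: root
55: right child of 51 (depth 1)
105: right child of 55 (depth 2)
115: right child of 105 (depth 3)
33: left child of 51 (depth 1)
101: left child of 105 (depth 3)
99: left child of 101 (depth 4)
90: left child of 99 (depth 5)
30: left child of 33 (depth 2)
57: left child of 90 (depth 6)
85: right child of 57 (depth 7)
72: left child of 85 (depth 8)
32: right child of 30 (depth 3)
120: right child of 115 (depth 4)
75: right child of 72 (depth 9)
52: left child of 55 (depth 2)
24: left child of 30 (depth 3)
56: left child of 57 (depth 7)
100: right child of 99 (depth 5)
113: left child of 115 (depth 4)

Subtree rooted at 99 contains: 99, 90, 57, 56, 85, 72, 75, 100 — 8 nodes.

8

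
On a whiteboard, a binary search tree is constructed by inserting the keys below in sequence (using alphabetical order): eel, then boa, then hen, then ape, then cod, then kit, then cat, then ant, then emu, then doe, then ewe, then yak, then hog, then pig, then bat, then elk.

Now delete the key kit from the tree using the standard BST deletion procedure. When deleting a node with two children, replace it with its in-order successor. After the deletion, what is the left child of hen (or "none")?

emu

Insert eel: tree is empty, so eel becomes the root.
Insert boa: boa < eel → go left. Place as left child of eel.
Insert hen: hen > eel → go right. Place as right child of eel.
Insert ape: ape < eel → go left; ape < boa → go left. Place as left child of boa.
Insert cod: cod < eel → go left; cod > boa → go right. Place as right child of boa.
Insert kit: kit > eel → go right; kit > hen → go right. Place as right child of hen.
Insert cat: cat < eel → go left; cat > boa → go right; cat < cod → go left. Place as left child of cod.
Insert ant: ant < eel → go left; ant < boa → go left; ant < ape → go left. Place as left child of ape.
Insert emu: emu > eel → go right; emu < hen → go left. Place as left child of hen.
Insert doe: doe < eel → go left; doe > boa → go right; doe > cod → go right. Place as right child of cod.
Insert ewe: ewe > eel → go right; ewe < hen → go left; ewe > emu → go right. Place as right child of emu.
Insert yak: yak > eel → go right; yak > hen → go right; yak > kit → go right. Place as right child of kit.
Insert hog: hog > eel → go right; hog > hen → go right; hog < kit → go left. Place as left child of kit.
Insert pig: pig > eel → go right; pig > hen → go right; pig > kit → go right; pig < yak → go left. Place as left child of yak.
Insert bat: bat < eel → go left; bat < boa → go left; bat > ape → go right. Place as right child of ape.
Insert elk: elk > eel → go right; elk < hen → go left; elk < emu → go left. Place as left child of emu.

Delete kit (two children — replace with in-order successor).
After deletion, hen's left child: emu.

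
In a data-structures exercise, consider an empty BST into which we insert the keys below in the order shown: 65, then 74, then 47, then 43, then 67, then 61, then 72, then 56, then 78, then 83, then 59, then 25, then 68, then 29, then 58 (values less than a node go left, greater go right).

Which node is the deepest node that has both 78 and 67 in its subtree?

74

65: root
74: right child of 65 (depth 1)
47: left child of 65 (depth 1)
43: left child of 47 (depth 2)
67: left child of 74 (depth 2)
61: right child of 47 (depth 2)
72: right child of 67 (depth 3)
56: left child of 61 (depth 3)
78: right child of 74 (depth 2)
83: right child of 78 (depth 3)
59: right child of 56 (depth 4)
25: left child of 43 (depth 3)
68: left child of 72 (depth 4)
29: right child of 25 (depth 4)
58: left child of 59 (depth 5)

Path to 78: 65 → 74 → 78
Path to 67: 65 → 74 → 67
The paths share a prefix ending at 74, then split left and right.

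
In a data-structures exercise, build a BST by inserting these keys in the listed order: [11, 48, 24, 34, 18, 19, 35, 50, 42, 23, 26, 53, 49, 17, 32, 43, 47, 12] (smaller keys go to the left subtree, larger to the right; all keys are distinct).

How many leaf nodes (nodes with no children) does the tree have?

11: root
48: right child of 11 (depth 1)
24: left child of 48 (depth 2)
34: right child of 24 (depth 3)
18: left child of 24 (depth 3)
19: right child of 18 (depth 4)
35: right child of 34 (depth 4)
50: right child of 48 (depth 2)
42: right child of 35 (depth 5)
23: right child of 19 (depth 5)
26: left child of 34 (depth 4)
53: right child of 50 (depth 3)
49: left child of 50 (depth 3)
17: left child of 18 (depth 4)
32: right child of 26 (depth 5)
43: right child of 42 (depth 6)
47: right child of 43 (depth 7)
12: left child of 17 (depth 5)

Leaves: 12, 23, 32, 47, 49, 53 — 6 in total.

6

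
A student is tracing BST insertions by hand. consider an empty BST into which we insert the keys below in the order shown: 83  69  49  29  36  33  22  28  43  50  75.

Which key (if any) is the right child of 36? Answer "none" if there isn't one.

43

Resulting structure (node: left, right):
  83: L=69, R=–
  69: L=49, R=75
  49: L=29, R=50
  29: L=22, R=36
  36: L=33, R=43
  33: L=–, R=–
  22: L=–, R=28
  28: L=–, R=–
  43: L=–, R=–
  50: L=–, R=–
  75: L=–, R=–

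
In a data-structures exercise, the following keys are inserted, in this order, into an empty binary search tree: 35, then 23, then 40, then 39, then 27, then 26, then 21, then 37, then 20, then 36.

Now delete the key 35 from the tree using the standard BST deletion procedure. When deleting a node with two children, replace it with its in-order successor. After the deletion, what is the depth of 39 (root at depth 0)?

2

Resulting structure (node: left, right):
  35: L=23, R=40
  23: L=21, R=27
  40: L=39, R=–
  39: L=37, R=–
  27: L=26, R=–
  26: L=–, R=–
  21: L=20, R=–
  37: L=36, R=–
  20: L=–, R=–
  36: L=–, R=–

Delete 35 (two children — replace with in-order successor).
After deletion, path to 39: 36 → 40 → 39.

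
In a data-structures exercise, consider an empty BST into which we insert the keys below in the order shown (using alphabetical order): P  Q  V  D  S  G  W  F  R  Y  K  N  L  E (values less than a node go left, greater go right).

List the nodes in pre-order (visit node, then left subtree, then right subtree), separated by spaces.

P: root
Q: right child of P (depth 1)
V: right child of Q (depth 2)
D: left child of P (depth 1)
S: left child of V (depth 3)
G: right child of D (depth 2)
W: right child of V (depth 3)
F: left child of G (depth 3)
R: left child of S (depth 4)
Y: right child of W (depth 4)
K: right child of G (depth 3)
N: right child of K (depth 4)
L: left child of N (depth 5)
E: left child of F (depth 4)

P D G F E K N L Q V S R W Y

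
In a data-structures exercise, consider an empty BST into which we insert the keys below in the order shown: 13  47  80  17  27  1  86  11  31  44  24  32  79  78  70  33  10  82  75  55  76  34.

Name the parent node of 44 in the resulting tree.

Resulting structure (node: left, right):
  13: L=1, R=47
  47: L=17, R=80
  80: L=79, R=86
  17: L=–, R=27
  27: L=24, R=31
  1: L=–, R=11
  86: L=82, R=–
  11: L=10, R=–
  31: L=–, R=44
  44: L=32, R=–
  24: L=–, R=–
  32: L=–, R=33
  79: L=78, R=–
  78: L=70, R=–
  70: L=55, R=75
  33: L=–, R=34
  10: L=–, R=–
  82: L=–, R=–
  75: L=–, R=76
  55: L=–, R=–
  76: L=–, R=–
  34: L=–, R=–

31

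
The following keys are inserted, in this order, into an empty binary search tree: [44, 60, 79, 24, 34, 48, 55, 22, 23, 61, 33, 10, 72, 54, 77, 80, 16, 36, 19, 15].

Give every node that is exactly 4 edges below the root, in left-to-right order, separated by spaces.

Insert 44: tree is empty, so 44 becomes the root.
Insert 60: 60 > 44 → go right. Place as right child of 44.
Insert 79: 79 > 44 → go right; 79 > 60 → go right. Place as right child of 60.
Insert 24: 24 < 44 → go left. Place as left child of 44.
Insert 34: 34 < 44 → go left; 34 > 24 → go right. Place as right child of 24.
Insert 48: 48 > 44 → go right; 48 < 60 → go left. Place as left child of 60.
Insert 55: 55 > 44 → go right; 55 < 60 → go left; 55 > 48 → go right. Place as right child of 48.
Insert 22: 22 < 44 → go left; 22 < 24 → go left. Place as left child of 24.
Insert 23: 23 < 44 → go left; 23 < 24 → go left; 23 > 22 → go right. Place as right child of 22.
Insert 61: 61 > 44 → go right; 61 > 60 → go right; 61 < 79 → go left. Place as left child of 79.
Insert 33: 33 < 44 → go left; 33 > 24 → go right; 33 < 34 → go left. Place as left child of 34.
Insert 10: 10 < 44 → go left; 10 < 24 → go left; 10 < 22 → go left. Place as left child of 22.
Insert 72: 72 > 44 → go right; 72 > 60 → go right; 72 < 79 → go left; 72 > 61 → go right. Place as right child of 61.
Insert 54: 54 > 44 → go right; 54 < 60 → go left; 54 > 48 → go right; 54 < 55 → go left. Place as left child of 55.
Insert 77: 77 > 44 → go right; 77 > 60 → go right; 77 < 79 → go left; 77 > 61 → go right; 77 > 72 → go right. Place as right child of 72.
Insert 80: 80 > 44 → go right; 80 > 60 → go right; 80 > 79 → go right. Place as right child of 79.
Insert 16: 16 < 44 → go left; 16 < 24 → go left; 16 < 22 → go left; 16 > 10 → go right. Place as right child of 10.
Insert 36: 36 < 44 → go left; 36 > 24 → go right; 36 > 34 → go right. Place as right child of 34.
Insert 19: 19 < 44 → go left; 19 < 24 → go left; 19 < 22 → go left; 19 > 10 → go right; 19 > 16 → go right. Place as right child of 16.
Insert 15: 15 < 44 → go left; 15 < 24 → go left; 15 < 22 → go left; 15 > 10 → go right; 15 < 16 → go left. Place as left child of 16.

16 54 72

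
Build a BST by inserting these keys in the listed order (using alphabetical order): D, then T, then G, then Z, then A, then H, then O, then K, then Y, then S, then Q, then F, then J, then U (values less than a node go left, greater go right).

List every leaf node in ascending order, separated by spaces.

A F J Q U

Resulting structure (node: left, right):
  D: L=A, R=T
  T: L=G, R=Z
  G: L=F, R=H
  Z: L=Y, R=–
  A: L=–, R=–
  H: L=–, R=O
  O: L=K, R=S
  K: L=J, R=–
  Y: L=U, R=–
  S: L=Q, R=–
  Q: L=–, R=–
  F: L=–, R=–
  J: L=–, R=–
  U: L=–, R=–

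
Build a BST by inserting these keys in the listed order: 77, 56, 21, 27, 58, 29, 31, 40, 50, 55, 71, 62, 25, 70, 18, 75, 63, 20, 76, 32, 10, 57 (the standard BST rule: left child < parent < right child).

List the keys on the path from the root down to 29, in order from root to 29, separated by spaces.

Resulting structure (node: left, right):
  77: L=56, R=–
  56: L=21, R=58
  21: L=18, R=27
  27: L=25, R=29
  58: L=57, R=71
  29: L=–, R=31
  31: L=–, R=40
  40: L=32, R=50
  50: L=–, R=55
  55: L=–, R=–
  71: L=62, R=75
  62: L=–, R=70
  25: L=–, R=–
  70: L=63, R=–
  18: L=10, R=20
  75: L=–, R=76
  63: L=–, R=–
  20: L=–, R=–
  76: L=–, R=–
  32: L=–, R=–
  10: L=–, R=–
  57: L=–, R=–

77 56 21 27 29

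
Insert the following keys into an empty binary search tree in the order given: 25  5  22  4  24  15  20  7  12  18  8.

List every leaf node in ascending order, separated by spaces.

Insert 25: tree is empty, so 25 becomes the root.
Insert 5: 5 < 25 → go left. Place as left child of 25.
Insert 22: 22 < 25 → go left; 22 > 5 → go right. Place as right child of 5.
Insert 4: 4 < 25 → go left; 4 < 5 → go left. Place as left child of 5.
Insert 24: 24 < 25 → go left; 24 > 5 → go right; 24 > 22 → go right. Place as right child of 22.
Insert 15: 15 < 25 → go left; 15 > 5 → go right; 15 < 22 → go left. Place as left child of 22.
Insert 20: 20 < 25 → go left; 20 > 5 → go right; 20 < 22 → go left; 20 > 15 → go right. Place as right child of 15.
Insert 7: 7 < 25 → go left; 7 > 5 → go right; 7 < 22 → go left; 7 < 15 → go left. Place as left child of 15.
Insert 12: 12 < 25 → go left; 12 > 5 → go right; 12 < 22 → go left; 12 < 15 → go left; 12 > 7 → go right. Place as right child of 7.
Insert 18: 18 < 25 → go left; 18 > 5 → go right; 18 < 22 → go left; 18 > 15 → go right; 18 < 20 → go left. Place as left child of 20.
Insert 8: 8 < 25 → go left; 8 > 5 → go right; 8 < 22 → go left; 8 < 15 → go left; 8 > 7 → go right; 8 < 12 → go left. Place as left child of 12.

4 8 18 24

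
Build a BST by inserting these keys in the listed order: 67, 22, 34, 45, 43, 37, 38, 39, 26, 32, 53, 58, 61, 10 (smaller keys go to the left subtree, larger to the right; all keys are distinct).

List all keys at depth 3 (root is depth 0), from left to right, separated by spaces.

Insert 67: tree is empty, so 67 becomes the root.
Insert 22: 22 < 67 → go left. Place as left child of 67.
Insert 34: 34 < 67 → go left; 34 > 22 → go right. Place as right child of 22.
Insert 45: 45 < 67 → go left; 45 > 22 → go right; 45 > 34 → go right. Place as right child of 34.
Insert 43: 43 < 67 → go left; 43 > 22 → go right; 43 > 34 → go right; 43 < 45 → go left. Place as left child of 45.
Insert 37: 37 < 67 → go left; 37 > 22 → go right; 37 > 34 → go right; 37 < 45 → go left; 37 < 43 → go left. Place as left child of 43.
Insert 38: 38 < 67 → go left; 38 > 22 → go right; 38 > 34 → go right; 38 < 45 → go left; 38 < 43 → go left; 38 > 37 → go right. Place as right child of 37.
Insert 39: 39 < 67 → go left; 39 > 22 → go right; 39 > 34 → go right; 39 < 45 → go left; 39 < 43 → go left; 39 > 37 → go right; 39 > 38 → go right. Place as right child of 38.
Insert 26: 26 < 67 → go left; 26 > 22 → go right; 26 < 34 → go left. Place as left child of 34.
Insert 32: 32 < 67 → go left; 32 > 22 → go right; 32 < 34 → go left; 32 > 26 → go right. Place as right child of 26.
Insert 53: 53 < 67 → go left; 53 > 22 → go right; 53 > 34 → go right; 53 > 45 → go right. Place as right child of 45.
Insert 58: 58 < 67 → go left; 58 > 22 → go right; 58 > 34 → go right; 58 > 45 → go right; 58 > 53 → go right. Place as right child of 53.
Insert 61: 61 < 67 → go left; 61 > 22 → go right; 61 > 34 → go right; 61 > 45 → go right; 61 > 53 → go right; 61 > 58 → go right. Place as right child of 58.
Insert 10: 10 < 67 → go left; 10 < 22 → go left. Place as left child of 22.

26 45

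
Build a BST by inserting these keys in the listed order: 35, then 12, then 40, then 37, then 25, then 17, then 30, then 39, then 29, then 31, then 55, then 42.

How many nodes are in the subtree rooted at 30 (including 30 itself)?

Insert 35: tree is empty, so 35 becomes the root.
Insert 12: 12 < 35 → go left. Place as left child of 35.
Insert 40: 40 > 35 → go right. Place as right child of 35.
Insert 37: 37 > 35 → go right; 37 < 40 → go left. Place as left child of 40.
Insert 25: 25 < 35 → go left; 25 > 12 → go right. Place as right child of 12.
Insert 17: 17 < 35 → go left; 17 > 12 → go right; 17 < 25 → go left. Place as left child of 25.
Insert 30: 30 < 35 → go left; 30 > 12 → go right; 30 > 25 → go right. Place as right child of 25.
Insert 39: 39 > 35 → go right; 39 < 40 → go left; 39 > 37 → go right. Place as right child of 37.
Insert 29: 29 < 35 → go left; 29 > 12 → go right; 29 > 25 → go right; 29 < 30 → go left. Place as left child of 30.
Insert 31: 31 < 35 → go left; 31 > 12 → go right; 31 > 25 → go right; 31 > 30 → go right. Place as right child of 30.
Insert 55: 55 > 35 → go right; 55 > 40 → go right. Place as right child of 40.
Insert 42: 42 > 35 → go right; 42 > 40 → go right; 42 < 55 → go left. Place as left child of 55.

Subtree rooted at 30 contains: 30, 29, 31 — 3 nodes.

3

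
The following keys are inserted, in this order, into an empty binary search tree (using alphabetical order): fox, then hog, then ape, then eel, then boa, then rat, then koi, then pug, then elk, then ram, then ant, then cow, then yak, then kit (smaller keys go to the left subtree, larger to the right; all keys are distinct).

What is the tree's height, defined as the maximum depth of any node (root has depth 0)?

Insert fox: tree is empty, so fox becomes the root.
Insert hog: hog > fox → go right. Place as right child of fox.
Insert ape: ape < fox → go left. Place as left child of fox.
Insert eel: eel < fox → go left; eel > ape → go right. Place as right child of ape.
Insert boa: boa < fox → go left; boa > ape → go right; boa < eel → go left. Place as left child of eel.
Insert rat: rat > fox → go right; rat > hog → go right. Place as right child of hog.
Insert koi: koi > fox → go right; koi > hog → go right; koi < rat → go left. Place as left child of rat.
Insert pug: pug > fox → go right; pug > hog → go right; pug < rat → go left; pug > koi → go right. Place as right child of koi.
Insert elk: elk < fox → go left; elk > ape → go right; elk > eel → go right. Place as right child of eel.
Insert ram: ram > fox → go right; ram > hog → go right; ram < rat → go left; ram > koi → go right; ram > pug → go right. Place as right child of pug.
Insert ant: ant < fox → go left; ant < ape → go left. Place as left child of ape.
Insert cow: cow < fox → go left; cow > ape → go right; cow < eel → go left; cow > boa → go right. Place as right child of boa.
Insert yak: yak > fox → go right; yak > hog → go right; yak > rat → go right. Place as right child of rat.
Insert kit: kit > fox → go right; kit > hog → go right; kit < rat → go left; kit < koi → go left. Place as left child of koi.

The deepest node is ram at depth 5.

5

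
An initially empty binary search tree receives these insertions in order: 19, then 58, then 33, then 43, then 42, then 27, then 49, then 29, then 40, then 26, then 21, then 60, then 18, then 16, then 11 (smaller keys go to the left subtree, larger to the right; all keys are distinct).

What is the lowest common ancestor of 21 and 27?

27

19: root
58: right child of 19 (depth 1)
33: left child of 58 (depth 2)
43: right child of 33 (depth 3)
42: left child of 43 (depth 4)
27: left child of 33 (depth 3)
49: right child of 43 (depth 4)
29: right child of 27 (depth 4)
40: left child of 42 (depth 5)
26: left child of 27 (depth 4)
21: left child of 26 (depth 5)
60: right child of 58 (depth 2)
18: left child of 19 (depth 1)
16: left child of 18 (depth 2)
11: left child of 16 (depth 3)

Path to 21: 19 → 58 → 33 → 27 → 26 → 21
Path to 27: 19 → 58 → 33 → 27
27 lies on both paths and is an ancestor of the other node.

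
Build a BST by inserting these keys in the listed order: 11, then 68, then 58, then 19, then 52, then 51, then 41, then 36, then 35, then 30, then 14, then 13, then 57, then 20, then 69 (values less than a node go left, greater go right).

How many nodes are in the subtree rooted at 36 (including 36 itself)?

4

Insert 11: tree is empty, so 11 becomes the root.
Insert 68: 68 > 11 → go right. Place as right child of 11.
Insert 58: 58 > 11 → go right; 58 < 68 → go left. Place as left child of 68.
Insert 19: 19 > 11 → go right; 19 < 68 → go left; 19 < 58 → go left. Place as left child of 58.
Insert 52: 52 > 11 → go right; 52 < 68 → go left; 52 < 58 → go left; 52 > 19 → go right. Place as right child of 19.
Insert 51: 51 > 11 → go right; 51 < 68 → go left; 51 < 58 → go left; 51 > 19 → go right; 51 < 52 → go left. Place as left child of 52.
Insert 41: 41 > 11 → go right; 41 < 68 → go left; 41 < 58 → go left; 41 > 19 → go right; 41 < 52 → go left; 41 < 51 → go left. Place as left child of 51.
Insert 36: 36 > 11 → go right; 36 < 68 → go left; 36 < 58 → go left; 36 > 19 → go right; 36 < 52 → go left; 36 < 51 → go left; 36 < 41 → go left. Place as left child of 41.
Insert 35: 35 > 11 → go right; 35 < 68 → go left; 35 < 58 → go left; 35 > 19 → go right; 35 < 52 → go left; 35 < 51 → go left; 35 < 41 → go left; 35 < 36 → go left. Place as left child of 36.
Insert 30: 30 > 11 → go right; 30 < 68 → go left; 30 < 58 → go left; 30 > 19 → go right; 30 < 52 → go left; 30 < 51 → go left; 30 < 41 → go left; 30 < 36 → go left; 30 < 35 → go left. Place as left child of 35.
Insert 14: 14 > 11 → go right; 14 < 68 → go left; 14 < 58 → go left; 14 < 19 → go left. Place as left child of 19.
Insert 13: 13 > 11 → go right; 13 < 68 → go left; 13 < 58 → go left; 13 < 19 → go left; 13 < 14 → go left. Place as left child of 14.
Insert 57: 57 > 11 → go right; 57 < 68 → go left; 57 < 58 → go left; 57 > 19 → go right; 57 > 52 → go right. Place as right child of 52.
Insert 20: 20 > 11 → go right; 20 < 68 → go left; 20 < 58 → go left; 20 > 19 → go right; 20 < 52 → go left; 20 < 51 → go left; 20 < 41 → go left; 20 < 36 → go left; 20 < 35 → go left; 20 < 30 → go left. Place as left child of 30.
Insert 69: 69 > 11 → go right; 69 > 68 → go right. Place as right child of 68.

Subtree rooted at 36 contains: 36, 35, 30, 20 — 4 nodes.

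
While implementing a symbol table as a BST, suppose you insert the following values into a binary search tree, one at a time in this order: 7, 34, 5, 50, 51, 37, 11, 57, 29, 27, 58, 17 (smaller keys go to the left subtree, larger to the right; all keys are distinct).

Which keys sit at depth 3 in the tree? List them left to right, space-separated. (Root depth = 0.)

Insert 7: tree is empty, so 7 becomes the root.
Insert 34: 34 > 7 → go right. Place as right child of 7.
Insert 5: 5 < 7 → go left. Place as left child of 7.
Insert 50: 50 > 7 → go right; 50 > 34 → go right. Place as right child of 34.
Insert 51: 51 > 7 → go right; 51 > 34 → go right; 51 > 50 → go right. Place as right child of 50.
Insert 37: 37 > 7 → go right; 37 > 34 → go right; 37 < 50 → go left. Place as left child of 50.
Insert 11: 11 > 7 → go right; 11 < 34 → go left. Place as left child of 34.
Insert 57: 57 > 7 → go right; 57 > 34 → go right; 57 > 50 → go right; 57 > 51 → go right. Place as right child of 51.
Insert 29: 29 > 7 → go right; 29 < 34 → go left; 29 > 11 → go right. Place as right child of 11.
Insert 27: 27 > 7 → go right; 27 < 34 → go left; 27 > 11 → go right; 27 < 29 → go left. Place as left child of 29.
Insert 58: 58 > 7 → go right; 58 > 34 → go right; 58 > 50 → go right; 58 > 51 → go right; 58 > 57 → go right. Place as right child of 57.
Insert 17: 17 > 7 → go right; 17 < 34 → go left; 17 > 11 → go right; 17 < 29 → go left; 17 < 27 → go left. Place as left child of 27.

29 37 51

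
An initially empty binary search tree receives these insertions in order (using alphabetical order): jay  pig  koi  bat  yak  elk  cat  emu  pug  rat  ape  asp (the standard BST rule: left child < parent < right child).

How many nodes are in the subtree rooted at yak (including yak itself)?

jay: root
pig: right child of jay (depth 1)
koi: left child of pig (depth 2)
bat: left child of jay (depth 1)
yak: right child of pig (depth 2)
elk: right child of bat (depth 2)
cat: left child of elk (depth 3)
emu: right child of elk (depth 3)
pug: left child of yak (depth 3)
rat: right child of pug (depth 4)
ape: left child of bat (depth 2)
asp: right child of ape (depth 3)

Subtree rooted at yak contains: yak, pug, rat — 3 nodes.

3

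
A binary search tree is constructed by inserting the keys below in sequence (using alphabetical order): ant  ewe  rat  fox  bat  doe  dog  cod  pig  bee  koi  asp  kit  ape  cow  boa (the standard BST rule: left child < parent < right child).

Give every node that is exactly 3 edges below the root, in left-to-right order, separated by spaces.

Resulting structure (node: left, right):
  ant: L=–, R=ewe
  ewe: L=bat, R=rat
  rat: L=fox, R=–
  fox: L=–, R=pig
  bat: L=asp, R=doe
  doe: L=cod, R=dog
  dog: L=–, R=–
  cod: L=bee, R=cow
  pig: L=koi, R=–
  bee: L=–, R=boa
  koi: L=kit, R=–
  asp: L=ape, R=–
  kit: L=–, R=–
  ape: L=–, R=–
  cow: L=–, R=–
  boa: L=–, R=–

asp doe fox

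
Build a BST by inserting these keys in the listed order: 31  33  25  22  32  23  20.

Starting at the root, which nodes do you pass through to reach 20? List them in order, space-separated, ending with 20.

31: root
33: right child of 31 (depth 1)
25: left child of 31 (depth 1)
22: left child of 25 (depth 2)
32: left child of 33 (depth 2)
23: right child of 22 (depth 3)
20: left child of 22 (depth 3)

31 25 22 20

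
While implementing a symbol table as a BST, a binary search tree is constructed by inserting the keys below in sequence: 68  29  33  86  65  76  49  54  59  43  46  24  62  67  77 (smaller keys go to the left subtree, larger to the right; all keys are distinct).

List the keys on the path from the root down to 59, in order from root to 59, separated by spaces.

68 29 33 65 49 54 59

Resulting structure (node: left, right):
  68: L=29, R=86
  29: L=24, R=33
  33: L=–, R=65
  86: L=76, R=–
  65: L=49, R=67
  76: L=–, R=77
  49: L=43, R=54
  54: L=–, R=59
  59: L=–, R=62
  43: L=–, R=46
  46: L=–, R=–
  24: L=–, R=–
  62: L=–, R=–
  67: L=–, R=–
  77: L=–, R=–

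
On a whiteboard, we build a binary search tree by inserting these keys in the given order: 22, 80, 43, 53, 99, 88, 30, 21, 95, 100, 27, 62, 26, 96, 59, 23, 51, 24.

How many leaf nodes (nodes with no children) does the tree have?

22: root
80: right child of 22 (depth 1)
43: left child of 80 (depth 2)
53: right child of 43 (depth 3)
99: right child of 80 (depth 2)
88: left child of 99 (depth 3)
30: left child of 43 (depth 3)
21: left child of 22 (depth 1)
95: right child of 88 (depth 4)
100: right child of 99 (depth 3)
27: left child of 30 (depth 4)
62: right child of 53 (depth 4)
26: left child of 27 (depth 5)
96: right child of 95 (depth 5)
59: left child of 62 (depth 5)
23: left child of 26 (depth 6)
51: left child of 53 (depth 4)
24: right child of 23 (depth 7)

Leaves: 21, 24, 51, 59, 96, 100 — 6 in total.

6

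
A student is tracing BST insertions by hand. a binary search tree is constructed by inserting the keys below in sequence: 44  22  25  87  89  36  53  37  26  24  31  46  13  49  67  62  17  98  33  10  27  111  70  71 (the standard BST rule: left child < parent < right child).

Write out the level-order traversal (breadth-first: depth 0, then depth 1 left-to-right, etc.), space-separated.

Resulting structure (node: left, right):
  44: L=22, R=87
  22: L=13, R=25
  25: L=24, R=36
  87: L=53, R=89
  89: L=–, R=98
  36: L=26, R=37
  53: L=46, R=67
  37: L=–, R=–
  26: L=–, R=31
  24: L=–, R=–
  31: L=27, R=33
  46: L=–, R=49
  13: L=10, R=17
  49: L=–, R=–
  67: L=62, R=70
  62: L=–, R=–
  17: L=–, R=–
  98: L=–, R=111
  33: L=–, R=–
  10: L=–, R=–
  27: L=–, R=–
  111: L=–, R=–
  70: L=–, R=71
  71: L=–, R=–

44 22 87 13 25 53 89 10 17 24 36 46 67 98 26 37 49 62 70 111 31 71 27 33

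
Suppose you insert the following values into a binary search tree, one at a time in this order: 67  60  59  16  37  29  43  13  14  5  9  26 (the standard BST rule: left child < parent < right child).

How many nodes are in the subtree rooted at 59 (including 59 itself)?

10

Insert 67: tree is empty, so 67 becomes the root.
Insert 60: 60 < 67 → go left. Place as left child of 67.
Insert 59: 59 < 67 → go left; 59 < 60 → go left. Place as left child of 60.
Insert 16: 16 < 67 → go left; 16 < 60 → go left; 16 < 59 → go left. Place as left child of 59.
Insert 37: 37 < 67 → go left; 37 < 60 → go left; 37 < 59 → go left; 37 > 16 → go right. Place as right child of 16.
Insert 29: 29 < 67 → go left; 29 < 60 → go left; 29 < 59 → go left; 29 > 16 → go right; 29 < 37 → go left. Place as left child of 37.
Insert 43: 43 < 67 → go left; 43 < 60 → go left; 43 < 59 → go left; 43 > 16 → go right; 43 > 37 → go right. Place as right child of 37.
Insert 13: 13 < 67 → go left; 13 < 60 → go left; 13 < 59 → go left; 13 < 16 → go left. Place as left child of 16.
Insert 14: 14 < 67 → go left; 14 < 60 → go left; 14 < 59 → go left; 14 < 16 → go left; 14 > 13 → go right. Place as right child of 13.
Insert 5: 5 < 67 → go left; 5 < 60 → go left; 5 < 59 → go left; 5 < 16 → go left; 5 < 13 → go left. Place as left child of 13.
Insert 9: 9 < 67 → go left; 9 < 60 → go left; 9 < 59 → go left; 9 < 16 → go left; 9 < 13 → go left; 9 > 5 → go right. Place as right child of 5.
Insert 26: 26 < 67 → go left; 26 < 60 → go left; 26 < 59 → go left; 26 > 16 → go right; 26 < 37 → go left; 26 < 29 → go left. Place as left child of 29.

Subtree rooted at 59 contains: 59, 16, 13, 5, 9, 14, 37, 29, 26, 43 — 10 nodes.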